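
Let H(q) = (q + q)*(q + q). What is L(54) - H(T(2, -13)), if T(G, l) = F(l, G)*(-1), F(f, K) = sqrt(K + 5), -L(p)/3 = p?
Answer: -190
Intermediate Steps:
L(p) = -3*p
F(f, K) = sqrt(5 + K)
T(G, l) = -sqrt(5 + G) (T(G, l) = sqrt(5 + G)*(-1) = -sqrt(5 + G))
H(q) = 4*q**2 (H(q) = (2*q)*(2*q) = 4*q**2)
L(54) - H(T(2, -13)) = -3*54 - 4*(-sqrt(5 + 2))**2 = -162 - 4*(-sqrt(7))**2 = -162 - 4*7 = -162 - 1*28 = -162 - 28 = -190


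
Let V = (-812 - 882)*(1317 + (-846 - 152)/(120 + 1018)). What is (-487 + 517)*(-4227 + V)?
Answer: -38129931570/569 ≈ -6.7012e+7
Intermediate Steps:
V = -1268592556/569 (V = -1694*(1317 - 998/1138) = -1694*(1317 - 998*1/1138) = -1694*(1317 - 499/569) = -1694*748874/569 = -1268592556/569 ≈ -2.2295e+6)
(-487 + 517)*(-4227 + V) = (-487 + 517)*(-4227 - 1268592556/569) = 30*(-1270997719/569) = -38129931570/569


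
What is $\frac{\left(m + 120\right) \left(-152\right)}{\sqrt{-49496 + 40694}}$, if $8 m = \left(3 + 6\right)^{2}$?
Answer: $\frac{6593 i \sqrt{978}}{978} \approx 210.82 i$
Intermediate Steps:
$m = \frac{81}{8}$ ($m = \frac{\left(3 + 6\right)^{2}}{8} = \frac{9^{2}}{8} = \frac{1}{8} \cdot 81 = \frac{81}{8} \approx 10.125$)
$\frac{\left(m + 120\right) \left(-152\right)}{\sqrt{-49496 + 40694}} = \frac{\left(\frac{81}{8} + 120\right) \left(-152\right)}{\sqrt{-49496 + 40694}} = \frac{\frac{1041}{8} \left(-152\right)}{\sqrt{-8802}} = - \frac{19779}{3 i \sqrt{978}} = - 19779 \left(- \frac{i \sqrt{978}}{2934}\right) = \frac{6593 i \sqrt{978}}{978}$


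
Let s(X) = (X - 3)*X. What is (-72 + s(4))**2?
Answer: 4624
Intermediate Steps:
s(X) = X*(-3 + X) (s(X) = (-3 + X)*X = X*(-3 + X))
(-72 + s(4))**2 = (-72 + 4*(-3 + 4))**2 = (-72 + 4*1)**2 = (-72 + 4)**2 = (-68)**2 = 4624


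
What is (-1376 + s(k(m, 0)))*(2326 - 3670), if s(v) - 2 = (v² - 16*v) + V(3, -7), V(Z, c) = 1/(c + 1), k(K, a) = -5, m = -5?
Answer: 1705760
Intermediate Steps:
V(Z, c) = 1/(1 + c)
s(v) = 11/6 + v² - 16*v (s(v) = 2 + ((v² - 16*v) + 1/(1 - 7)) = 2 + ((v² - 16*v) + 1/(-6)) = 2 + ((v² - 16*v) - ⅙) = 2 + (-⅙ + v² - 16*v) = 11/6 + v² - 16*v)
(-1376 + s(k(m, 0)))*(2326 - 3670) = (-1376 + (11/6 + (-5)² - 16*(-5)))*(2326 - 3670) = (-1376 + (11/6 + 25 + 80))*(-1344) = (-1376 + 641/6)*(-1344) = -7615/6*(-1344) = 1705760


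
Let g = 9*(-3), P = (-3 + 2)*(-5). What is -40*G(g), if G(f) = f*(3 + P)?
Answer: 8640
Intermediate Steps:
P = 5 (P = -1*(-5) = 5)
g = -27
G(f) = 8*f (G(f) = f*(3 + 5) = f*8 = 8*f)
-40*G(g) = -320*(-27) = -40*(-216) = 8640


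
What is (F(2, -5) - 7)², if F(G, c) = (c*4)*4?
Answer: 7569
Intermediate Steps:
F(G, c) = 16*c (F(G, c) = (4*c)*4 = 16*c)
(F(2, -5) - 7)² = (16*(-5) - 7)² = (-80 - 7)² = (-87)² = 7569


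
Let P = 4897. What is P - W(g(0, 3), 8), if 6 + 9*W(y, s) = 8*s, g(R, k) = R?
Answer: 44015/9 ≈ 4890.6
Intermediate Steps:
W(y, s) = -⅔ + 8*s/9 (W(y, s) = -⅔ + (8*s)/9 = -⅔ + 8*s/9)
P - W(g(0, 3), 8) = 4897 - (-⅔ + (8/9)*8) = 4897 - (-⅔ + 64/9) = 4897 - 1*58/9 = 4897 - 58/9 = 44015/9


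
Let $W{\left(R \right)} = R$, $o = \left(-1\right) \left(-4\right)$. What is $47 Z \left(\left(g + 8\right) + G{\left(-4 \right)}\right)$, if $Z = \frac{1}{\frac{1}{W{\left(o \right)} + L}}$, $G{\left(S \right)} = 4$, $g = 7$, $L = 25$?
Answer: $25897$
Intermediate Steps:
$o = 4$
$Z = 29$ ($Z = \frac{1}{\frac{1}{4 + 25}} = \frac{1}{\frac{1}{29}} = 29$)
$47 Z \left(\left(g + 8\right) + G{\left(-4 \right)}\right) = 47 \cdot 29 \left(\left(7 + 8\right) + 4\right) = 1363 \left(15 + 4\right) = 1363 \cdot 19 = 25897$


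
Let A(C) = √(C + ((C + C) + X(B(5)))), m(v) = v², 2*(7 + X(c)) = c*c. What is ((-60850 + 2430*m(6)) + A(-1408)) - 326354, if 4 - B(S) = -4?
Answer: -299724 + I*√4199 ≈ -2.9972e+5 + 64.8*I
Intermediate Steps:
B(S) = 8 (B(S) = 4 - 1*(-4) = 4 + 4 = 8)
X(c) = -7 + c²/2 (X(c) = -7 + (c*c)/2 = -7 + c²/2)
A(C) = √(25 + 3*C) (A(C) = √(C + ((C + C) + (-7 + (½)*8²))) = √(C + (2*C + (-7 + (½)*64))) = √(C + (2*C + (-7 + 32))) = √(C + (2*C + 25)) = √(C + (25 + 2*C)) = √(25 + 3*C))
((-60850 + 2430*m(6)) + A(-1408)) - 326354 = ((-60850 + 2430*6²) + √(25 + 3*(-1408))) - 326354 = ((-60850 + 2430*36) + √(25 - 4224)) - 326354 = ((-60850 + 87480) + √(-4199)) - 326354 = (26630 + I*√4199) - 326354 = -299724 + I*√4199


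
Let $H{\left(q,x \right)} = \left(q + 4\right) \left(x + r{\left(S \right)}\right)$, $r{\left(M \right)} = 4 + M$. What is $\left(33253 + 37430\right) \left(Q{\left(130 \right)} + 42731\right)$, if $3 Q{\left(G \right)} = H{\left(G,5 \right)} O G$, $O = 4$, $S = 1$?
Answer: $19437660073$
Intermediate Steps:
$H{\left(q,x \right)} = \left(4 + q\right) \left(5 + x\right)$ ($H{\left(q,x \right)} = \left(q + 4\right) \left(x + \left(4 + 1\right)\right) = \left(4 + q\right) \left(x + 5\right) = \left(4 + q\right) \left(5 + x\right)$)
$Q{\left(G \right)} = \frac{G \left(160 + 40 G\right)}{3}$ ($Q{\left(G \right)} = \frac{\left(20 + 4 \cdot 5 + 5 G + G 5\right) 4 G}{3} = \frac{\left(20 + 20 + 5 G + 5 G\right) 4 G}{3} = \frac{\left(40 + 10 G\right) 4 G}{3} = \frac{\left(160 + 40 G\right) G}{3} = \frac{G \left(160 + 40 G\right)}{3}$)
$\left(33253 + 37430\right) \left(Q{\left(130 \right)} + 42731\right) = \left(33253 + 37430\right) \left(\frac{40}{3} \cdot 130 \left(4 + 130\right) + 42731\right) = 70683 \left(\frac{40}{3} \cdot 130 \cdot 134 + 42731\right) = 70683 \left(\frac{696800}{3} + 42731\right) = 70683 \cdot \frac{824993}{3} = 19437660073$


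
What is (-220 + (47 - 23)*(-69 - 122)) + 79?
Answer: -4725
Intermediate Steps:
(-220 + (47 - 23)*(-69 - 122)) + 79 = (-220 + 24*(-191)) + 79 = (-220 - 4584) + 79 = -4804 + 79 = -4725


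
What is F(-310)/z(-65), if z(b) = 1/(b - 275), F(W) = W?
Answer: 105400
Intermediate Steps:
z(b) = 1/(-275 + b)
F(-310)/z(-65) = -310/(1/(-275 - 65)) = -310/(1/(-340)) = -310/(-1/340) = -310*(-340) = 105400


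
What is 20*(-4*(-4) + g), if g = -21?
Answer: -100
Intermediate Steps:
20*(-4*(-4) + g) = 20*(-4*(-4) - 21) = 20*(16 - 21) = 20*(-5) = -100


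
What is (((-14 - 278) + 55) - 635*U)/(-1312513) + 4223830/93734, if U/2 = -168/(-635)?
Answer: 2771942747186/61513546771 ≈ 45.062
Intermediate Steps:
U = 336/635 (U = 2*(-168/(-635)) = 2*(-168*(-1/635)) = 2*(168/635) = 336/635 ≈ 0.52913)
(((-14 - 278) + 55) - 635*U)/(-1312513) + 4223830/93734 = (((-14 - 278) + 55) - 635*336/635)/(-1312513) + 4223830/93734 = ((-292 + 55) - 336)*(-1/1312513) + 4223830*(1/93734) = (-237 - 336)*(-1/1312513) + 2111915/46867 = -573*(-1/1312513) + 2111915/46867 = 573/1312513 + 2111915/46867 = 2771942747186/61513546771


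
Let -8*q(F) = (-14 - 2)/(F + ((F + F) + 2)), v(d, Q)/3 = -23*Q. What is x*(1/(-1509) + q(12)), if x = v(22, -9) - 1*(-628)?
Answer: 1861010/28671 ≈ 64.909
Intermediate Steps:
v(d, Q) = -69*Q (v(d, Q) = 3*(-23*Q) = -69*Q)
x = 1249 (x = -69*(-9) - 1*(-628) = 621 + 628 = 1249)
q(F) = 2/(2 + 3*F) (q(F) = -(-14 - 2)/(8*(F + ((F + F) + 2))) = -(-2)/(F + (2*F + 2)) = -(-2)/(F + (2 + 2*F)) = -(-2)/(2 + 3*F) = 2/(2 + 3*F))
x*(1/(-1509) + q(12)) = 1249*(1/(-1509) + 2/(2 + 3*12)) = 1249*(-1/1509 + 2/(2 + 36)) = 1249*(-1/1509 + 2/38) = 1249*(-1/1509 + 2*(1/38)) = 1249*(-1/1509 + 1/19) = 1249*(1490/28671) = 1861010/28671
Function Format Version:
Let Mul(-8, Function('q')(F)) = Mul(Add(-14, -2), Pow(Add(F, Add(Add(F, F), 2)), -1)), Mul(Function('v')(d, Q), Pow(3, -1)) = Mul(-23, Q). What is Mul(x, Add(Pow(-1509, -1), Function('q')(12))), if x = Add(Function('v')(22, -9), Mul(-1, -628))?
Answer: Rational(1861010, 28671) ≈ 64.909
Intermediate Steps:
Function('v')(d, Q) = Mul(-69, Q) (Function('v')(d, Q) = Mul(3, Mul(-23, Q)) = Mul(-69, Q))
x = 1249 (x = Add(Mul(-69, -9), Mul(-1, -628)) = Add(621, 628) = 1249)
Function('q')(F) = Mul(2, Pow(Add(2, Mul(3, F)), -1)) (Function('q')(F) = Mul(Rational(-1, 8), Mul(Add(-14, -2), Pow(Add(F, Add(Add(F, F), 2)), -1))) = Mul(Rational(-1, 8), Mul(-16, Pow(Add(F, Add(Mul(2, F), 2)), -1))) = Mul(Rational(-1, 8), Mul(-16, Pow(Add(F, Add(2, Mul(2, F))), -1))) = Mul(Rational(-1, 8), Mul(-16, Pow(Add(2, Mul(3, F)), -1))) = Mul(2, Pow(Add(2, Mul(3, F)), -1)))
Mul(x, Add(Pow(-1509, -1), Function('q')(12))) = Mul(1249, Add(Pow(-1509, -1), Mul(2, Pow(Add(2, Mul(3, 12)), -1)))) = Mul(1249, Add(Rational(-1, 1509), Mul(2, Pow(Add(2, 36), -1)))) = Mul(1249, Add(Rational(-1, 1509), Mul(2, Pow(38, -1)))) = Mul(1249, Add(Rational(-1, 1509), Mul(2, Rational(1, 38)))) = Mul(1249, Add(Rational(-1, 1509), Rational(1, 19))) = Mul(1249, Rational(1490, 28671)) = Rational(1861010, 28671)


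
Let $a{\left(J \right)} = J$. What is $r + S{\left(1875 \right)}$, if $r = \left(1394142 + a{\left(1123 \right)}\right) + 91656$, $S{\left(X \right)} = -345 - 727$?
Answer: $1485849$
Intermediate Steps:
$S{\left(X \right)} = -1072$
$r = 1486921$ ($r = \left(1394142 + 1123\right) + 91656 = 1395265 + 91656 = 1486921$)
$r + S{\left(1875 \right)} = 1486921 - 1072 = 1485849$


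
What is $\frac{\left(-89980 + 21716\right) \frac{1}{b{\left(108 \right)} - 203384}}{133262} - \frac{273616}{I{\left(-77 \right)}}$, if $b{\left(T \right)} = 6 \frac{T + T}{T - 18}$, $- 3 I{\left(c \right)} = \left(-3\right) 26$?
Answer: $- \frac{14393221089771}{1367696876} \approx -10524.0$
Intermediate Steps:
$I{\left(c \right)} = 26$ ($I{\left(c \right)} = - \frac{\left(-3\right) 26}{3} = \left(- \frac{1}{3}\right) \left(-78\right) = 26$)
$b{\left(T \right)} = \frac{12 T}{-18 + T}$ ($b{\left(T \right)} = 6 \frac{2 T}{-18 + T} = \frac{12 T}{-18 + T}$)
$\frac{\left(-89980 + 21716\right) \frac{1}{b{\left(108 \right)} - 203384}}{133262} - \frac{273616}{I{\left(-77 \right)}} = \frac{\left(-89980 + 21716\right) \frac{1}{12 \cdot 108 \frac{1}{-18 + 108} - 203384}}{133262} - \frac{273616}{26} = - \frac{68264}{12 \cdot 108 \cdot \frac{1}{90} - 203384} \cdot \frac{1}{133262} - \frac{136808}{13} = - \frac{68264}{\frac{72}{5} - 203384} \cdot \frac{1}{133262} - \frac{136808}{13} = - \frac{68264}{- \frac{1016848}{5}} \cdot \frac{1}{133262} - \frac{136808}{13} = \left(-68264\right) \left(- \frac{5}{1016848}\right) \frac{1}{133262} - \frac{136808}{13} = \frac{6095}{18158} \cdot \frac{1}{133262} - \frac{136808}{13} = \frac{265}{105207452} - \frac{136808}{13} = - \frac{14393221089771}{1367696876}$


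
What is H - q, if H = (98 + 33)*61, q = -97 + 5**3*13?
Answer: 6463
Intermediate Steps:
q = 1528 (q = -97 + 125*13 = -97 + 1625 = 1528)
H = 7991 (H = 131*61 = 7991)
H - q = 7991 - 1*1528 = 7991 - 1528 = 6463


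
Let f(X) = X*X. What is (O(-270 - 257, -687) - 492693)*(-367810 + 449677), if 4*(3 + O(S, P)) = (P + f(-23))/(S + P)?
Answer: -97934692985403/2428 ≈ -4.0336e+10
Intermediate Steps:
f(X) = X²
O(S, P) = -3 + (529 + P)/(4*(P + S)) (O(S, P) = -3 + ((P + (-23)²)/(S + P))/4 = -3 + ((P + 529)/(P + S))/4 = -3 + ((529 + P)/(P + S))/4 = -3 + (529 + P)/(4*(P + S)))
(O(-270 - 257, -687) - 492693)*(-367810 + 449677) = ((529 - 12*(-270 - 257) - 11*(-687))/(4*(-687 + (-270 - 257))) - 492693)*(-367810 + 449677) = ((529 - 12*(-527) + 7557)/(4*(-687 - 527)) - 492693)*81867 = ((¼)*(529 + 6324 + 7557)/(-1214) - 492693)*81867 = ((¼)*(-1/1214)*14410 - 492693)*81867 = (-7205/2428 - 492693)*81867 = -1196265809/2428*81867 = -97934692985403/2428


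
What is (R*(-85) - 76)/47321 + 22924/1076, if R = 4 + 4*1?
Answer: 270993287/12729349 ≈ 21.289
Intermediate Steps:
R = 8 (R = 4 + 4 = 8)
(R*(-85) - 76)/47321 + 22924/1076 = (8*(-85) - 76)/47321 + 22924/1076 = (-680 - 76)*(1/47321) + 22924*(1/1076) = -756*1/47321 + 5731/269 = -756/47321 + 5731/269 = 270993287/12729349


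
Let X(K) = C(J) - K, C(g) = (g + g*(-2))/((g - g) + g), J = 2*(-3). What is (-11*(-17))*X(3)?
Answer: -748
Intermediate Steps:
J = -6
C(g) = -1 (C(g) = (g - 2*g)/(0 + g) = (-g)/g = -1)
X(K) = -1 - K
(-11*(-17))*X(3) = (-11*(-17))*(-1 - 1*3) = 187*(-1 - 3) = 187*(-4) = -748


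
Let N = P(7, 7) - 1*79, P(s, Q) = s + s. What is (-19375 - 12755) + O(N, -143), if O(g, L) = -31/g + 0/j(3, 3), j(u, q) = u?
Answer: -2088419/65 ≈ -32130.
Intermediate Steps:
P(s, Q) = 2*s
N = -65 (N = 2*7 - 1*79 = 14 - 79 = -65)
O(g, L) = -31/g (O(g, L) = -31/g + 0/3 = -31/g + 0*(1/3) = -31/g + 0 = -31/g)
(-19375 - 12755) + O(N, -143) = (-19375 - 12755) - 31/(-65) = -32130 - 31*(-1/65) = -32130 + 31/65 = -2088419/65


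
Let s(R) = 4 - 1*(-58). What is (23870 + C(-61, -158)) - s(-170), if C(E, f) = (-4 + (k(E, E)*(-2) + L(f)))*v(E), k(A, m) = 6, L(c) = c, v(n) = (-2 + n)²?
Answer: -666798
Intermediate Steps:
s(R) = 62 (s(R) = 4 + 58 = 62)
C(E, f) = (-2 + E)²*(-16 + f) (C(E, f) = (-4 + (6*(-2) + f))*(-2 + E)² = (-4 + (-12 + f))*(-2 + E)² = (-16 + f)*(-2 + E)² = (-2 + E)²*(-16 + f))
(23870 + C(-61, -158)) - s(-170) = (23870 + (-2 - 61)²*(-16 - 158)) - 1*62 = (23870 + (-63)²*(-174)) - 62 = (23870 + 3969*(-174)) - 62 = (23870 - 690606) - 62 = -666736 - 62 = -666798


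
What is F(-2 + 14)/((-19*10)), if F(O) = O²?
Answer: -72/95 ≈ -0.75789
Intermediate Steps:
F(-2 + 14)/((-19*10)) = (-2 + 14)²/((-19*10)) = 12²/(-190) = 144*(-1/190) = -72/95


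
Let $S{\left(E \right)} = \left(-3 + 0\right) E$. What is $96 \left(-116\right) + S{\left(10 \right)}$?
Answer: $-11166$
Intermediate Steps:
$S{\left(E \right)} = - 3 E$
$96 \left(-116\right) + S{\left(10 \right)} = 96 \left(-116\right) - 30 = -11136 - 30 = -11166$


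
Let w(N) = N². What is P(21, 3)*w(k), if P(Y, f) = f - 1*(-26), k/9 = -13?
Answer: 396981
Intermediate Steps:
k = -117 (k = 9*(-13) = -117)
P(Y, f) = 26 + f (P(Y, f) = f + 26 = 26 + f)
P(21, 3)*w(k) = (26 + 3)*(-117)² = 29*13689 = 396981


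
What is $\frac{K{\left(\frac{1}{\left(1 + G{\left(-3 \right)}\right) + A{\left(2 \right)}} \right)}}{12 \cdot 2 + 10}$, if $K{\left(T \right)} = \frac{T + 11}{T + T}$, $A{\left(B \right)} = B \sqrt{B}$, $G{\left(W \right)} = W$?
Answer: $- \frac{21}{68} + \frac{11 \sqrt{2}}{34} \approx 0.14872$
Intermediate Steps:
$A{\left(B \right)} = B^{\frac{3}{2}}$
$K{\left(T \right)} = \frac{11 + T}{2 T}$
$\frac{K{\left(\frac{1}{\left(1 + G{\left(-3 \right)}\right) + A{\left(2 \right)}} \right)}}{12 \cdot 2 + 10} = \frac{\frac{1}{2} \frac{1}{\frac{1}{\left(1 - 3\right) + 2^{\frac{3}{2}}}} \left(11 + \frac{1}{\left(1 - 3\right) + 2^{\frac{3}{2}}}\right)}{12 \cdot 2 + 10} = \frac{\frac{1}{2} \frac{1}{\frac{1}{-2 + 2 \sqrt{2}}} \left(11 + \frac{1}{-2 + 2 \sqrt{2}}\right)}{24 + 10} = \frac{\frac{1}{2} \left(-2 + 2 \sqrt{2}\right) \left(11 + \frac{1}{-2 + 2 \sqrt{2}}\right)}{34} = \frac{\left(-2 + 2 \sqrt{2}\right) \left(11 + \frac{1}{-2 + 2 \sqrt{2}}\right)}{2} \cdot \frac{1}{34} = \frac{\left(-2 + 2 \sqrt{2}\right) \left(11 + \frac{1}{-2 + 2 \sqrt{2}}\right)}{68}$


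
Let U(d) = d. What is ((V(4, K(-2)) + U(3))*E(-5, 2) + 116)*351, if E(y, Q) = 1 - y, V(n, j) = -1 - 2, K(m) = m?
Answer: 40716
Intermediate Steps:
V(n, j) = -3
((V(4, K(-2)) + U(3))*E(-5, 2) + 116)*351 = ((-3 + 3)*(1 - 1*(-5)) + 116)*351 = (0*(1 + 5) + 116)*351 = (0*6 + 116)*351 = (0 + 116)*351 = 116*351 = 40716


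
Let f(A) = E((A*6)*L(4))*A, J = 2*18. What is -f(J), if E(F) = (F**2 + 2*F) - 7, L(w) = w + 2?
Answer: -60559236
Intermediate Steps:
L(w) = 2 + w
J = 36
E(F) = -7 + F**2 + 2*F
f(A) = A*(-7 + 72*A + 1296*A**2) (f(A) = (-7 + ((A*6)*(2 + 4))**2 + 2*((A*6)*(2 + 4)))*A = (-7 + ((6*A)*6)**2 + 2*((6*A)*6))*A = (-7 + (36*A)**2 + 2*(36*A))*A = (-7 + 1296*A**2 + 72*A)*A = (-7 + 72*A + 1296*A**2)*A = A*(-7 + 72*A + 1296*A**2))
-f(J) = -36*(-7 + 72*36 + 1296*36**2) = -36*(-7 + 2592 + 1296*1296) = -36*(-7 + 2592 + 1679616) = -36*1682201 = -1*60559236 = -60559236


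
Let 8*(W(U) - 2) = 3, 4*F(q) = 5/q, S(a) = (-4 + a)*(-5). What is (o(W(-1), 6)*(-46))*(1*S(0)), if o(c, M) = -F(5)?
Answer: 230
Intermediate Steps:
S(a) = 20 - 5*a
F(q) = 5/(4*q) (F(q) = (5/q)/4 = 5/(4*q))
W(U) = 19/8 (W(U) = 2 + (⅛)*3 = 2 + 3/8 = 19/8)
o(c, M) = -¼ (o(c, M) = -5/(4*5) = -1*¼ = -¼)
(o(W(-1), 6)*(-46))*(1*S(0)) = (-¼*(-46))*(1*(20 - 5*0)) = 23*(1*(20 + 0))/2 = 23*(1*20)/2 = (23/2)*20 = 230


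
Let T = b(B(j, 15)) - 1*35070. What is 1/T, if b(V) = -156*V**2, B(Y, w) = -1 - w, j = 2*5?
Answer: -1/75006 ≈ -1.3332e-5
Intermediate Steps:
j = 10
T = -75006 (T = -156*(-1 - 1*15)**2 - 1*35070 = -156*(-1 - 15)**2 - 35070 = -156*(-16)**2 - 35070 = -156*256 - 35070 = -39936 - 35070 = -75006)
1/T = 1/(-75006) = -1/75006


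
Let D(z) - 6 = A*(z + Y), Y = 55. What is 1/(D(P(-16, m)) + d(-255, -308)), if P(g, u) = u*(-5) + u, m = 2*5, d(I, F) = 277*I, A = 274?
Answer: -1/66519 ≈ -1.5033e-5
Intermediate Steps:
m = 10
P(g, u) = -4*u (P(g, u) = -5*u + u = -4*u)
D(z) = 15076 + 274*z (D(z) = 6 + 274*(z + 55) = 6 + 274*(55 + z) = 6 + (15070 + 274*z) = 15076 + 274*z)
1/(D(P(-16, m)) + d(-255, -308)) = 1/((15076 + 274*(-4*10)) + 277*(-255)) = 1/((15076 + 274*(-40)) - 70635) = 1/((15076 - 10960) - 70635) = 1/(4116 - 70635) = 1/(-66519) = -1/66519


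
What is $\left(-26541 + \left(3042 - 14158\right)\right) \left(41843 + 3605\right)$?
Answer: $-1711435336$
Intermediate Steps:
$\left(-26541 + \left(3042 - 14158\right)\right) \left(41843 + 3605\right) = \left(-26541 - 11116\right) 45448 = \left(-37657\right) 45448 = -1711435336$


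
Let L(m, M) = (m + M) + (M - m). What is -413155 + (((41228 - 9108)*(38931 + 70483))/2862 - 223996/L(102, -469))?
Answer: 546997401553/671139 ≈ 8.1503e+5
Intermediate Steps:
L(m, M) = 2*M (L(m, M) = (M + m) + (M - m) = 2*M)
-413155 + (((41228 - 9108)*(38931 + 70483))/2862 - 223996/L(102, -469)) = -413155 + (((41228 - 9108)*(38931 + 70483))/2862 - 223996/(2*(-469))) = -413155 + ((32120*109414)*(1/2862) - 223996/(-938)) = -413155 + (3514377680*(1/2862) - 223996*(-1/938)) = -413155 + (1757188840/1431 + 111998/469) = -413155 + 824281835098/671139 = 546997401553/671139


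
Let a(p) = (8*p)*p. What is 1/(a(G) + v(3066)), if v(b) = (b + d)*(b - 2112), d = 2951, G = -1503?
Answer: 1/23812290 ≈ 4.1995e-8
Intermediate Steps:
a(p) = 8*p²
v(b) = (-2112 + b)*(2951 + b) (v(b) = (b + 2951)*(b - 2112) = (2951 + b)*(-2112 + b) = (-2112 + b)*(2951 + b))
1/(a(G) + v(3066)) = 1/(8*(-1503)² + (-6232512 + 3066² + 839*3066)) = 1/(8*2259009 + (-6232512 + 9400356 + 2572374)) = 1/(18072072 + 5740218) = 1/23812290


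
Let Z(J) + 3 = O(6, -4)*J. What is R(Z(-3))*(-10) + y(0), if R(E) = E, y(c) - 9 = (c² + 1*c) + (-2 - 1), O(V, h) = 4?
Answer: 156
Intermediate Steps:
y(c) = 6 + c + c² (y(c) = 9 + ((c² + 1*c) + (-2 - 1)) = 9 + ((c² + c) - 3) = 9 + ((c + c²) - 3) = 9 + (-3 + c + c²) = 6 + c + c²)
Z(J) = -3 + 4*J
R(Z(-3))*(-10) + y(0) = (-3 + 4*(-3))*(-10) + (6 + 0 + 0²) = (-3 - 12)*(-10) + (6 + 0 + 0) = -15*(-10) + 6 = 150 + 6 = 156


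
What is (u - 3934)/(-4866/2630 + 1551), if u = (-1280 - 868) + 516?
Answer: -3659645/1018566 ≈ -3.5929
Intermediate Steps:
u = -1632 (u = -2148 + 516 = -1632)
(u - 3934)/(-4866/2630 + 1551) = (-1632 - 3934)/(-4866/2630 + 1551) = -5566/(-4866*1/2630 + 1551) = -5566/(-2433/1315 + 1551) = -5566/2037132/1315 = -5566*1315/2037132 = -3659645/1018566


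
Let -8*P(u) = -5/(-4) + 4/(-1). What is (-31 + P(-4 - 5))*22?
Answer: -10791/16 ≈ -674.44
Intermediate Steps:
P(u) = 11/32 (P(u) = -(-5/(-4) + 4/(-1))/8 = -(-5*(-1/4) + 4*(-1))/8 = -(5/4 - 4)/8 = -1/8*(-11/4) = 11/32)
(-31 + P(-4 - 5))*22 = (-31 + 11/32)*22 = -981/32*22 = -10791/16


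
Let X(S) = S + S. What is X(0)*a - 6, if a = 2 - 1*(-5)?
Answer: -6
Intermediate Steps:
X(S) = 2*S
a = 7 (a = 2 + 5 = 7)
X(0)*a - 6 = (2*0)*7 - 6 = 0*7 - 6 = 0 - 6 = -6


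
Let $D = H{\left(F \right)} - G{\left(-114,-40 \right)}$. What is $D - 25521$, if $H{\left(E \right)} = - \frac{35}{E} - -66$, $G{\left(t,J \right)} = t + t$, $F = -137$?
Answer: $- \frac{3456064}{137} \approx -25227.0$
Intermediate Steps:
$G{\left(t,J \right)} = 2 t$
$H{\left(E \right)} = 66 - \frac{35}{E}$ ($H{\left(E \right)} = - \frac{35}{E} + 66 = 66 - \frac{35}{E}$)
$D = \frac{40313}{137}$ ($D = \left(66 - \frac{35}{-137}\right) - 2 \left(-114\right) = \left(66 - - \frac{35}{137}\right) - -228 = \left(66 + \frac{35}{137}\right) + 228 = \frac{9077}{137} + 228 = \frac{40313}{137} \approx 294.26$)
$D - 25521 = \frac{40313}{137} - 25521 = - \frac{3456064}{137}$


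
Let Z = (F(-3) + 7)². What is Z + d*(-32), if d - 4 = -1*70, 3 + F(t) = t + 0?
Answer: 2113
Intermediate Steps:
F(t) = -3 + t (F(t) = -3 + (t + 0) = -3 + t)
Z = 1 (Z = ((-3 - 3) + 7)² = (-6 + 7)² = 1² = 1)
d = -66 (d = 4 - 1*70 = 4 - 70 = -66)
Z + d*(-32) = 1 - 66*(-32) = 1 + 2112 = 2113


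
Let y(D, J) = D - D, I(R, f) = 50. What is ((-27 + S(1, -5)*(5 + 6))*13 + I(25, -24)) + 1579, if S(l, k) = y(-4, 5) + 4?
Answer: 1850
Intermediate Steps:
y(D, J) = 0
S(l, k) = 4 (S(l, k) = 0 + 4 = 4)
((-27 + S(1, -5)*(5 + 6))*13 + I(25, -24)) + 1579 = ((-27 + 4*(5 + 6))*13 + 50) + 1579 = ((-27 + 4*11)*13 + 50) + 1579 = ((-27 + 44)*13 + 50) + 1579 = (17*13 + 50) + 1579 = (221 + 50) + 1579 = 271 + 1579 = 1850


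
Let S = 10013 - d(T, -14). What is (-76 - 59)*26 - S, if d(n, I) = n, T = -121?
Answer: -13644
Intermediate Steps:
S = 10134 (S = 10013 - 1*(-121) = 10013 + 121 = 10134)
(-76 - 59)*26 - S = (-76 - 59)*26 - 1*10134 = -135*26 - 10134 = -3510 - 10134 = -13644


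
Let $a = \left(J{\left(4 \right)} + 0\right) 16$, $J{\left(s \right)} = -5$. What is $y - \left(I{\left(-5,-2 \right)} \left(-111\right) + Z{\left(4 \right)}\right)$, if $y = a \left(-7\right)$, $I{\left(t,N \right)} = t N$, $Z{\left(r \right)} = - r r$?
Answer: $1686$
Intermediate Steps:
$Z{\left(r \right)} = - r^{2}$
$I{\left(t,N \right)} = N t$
$a = -80$ ($a = \left(-5 + 0\right) 16 = \left(-5\right) 16 = -80$)
$y = 560$ ($y = \left(-80\right) \left(-7\right) = 560$)
$y - \left(I{\left(-5,-2 \right)} \left(-111\right) + Z{\left(4 \right)}\right) = 560 - \left(\left(-2\right) \left(-5\right) \left(-111\right) - 4^{2}\right) = 560 - \left(10 \left(-111\right) - 16\right) = 560 - \left(-1110 - 16\right) = 560 - -1126 = 560 + 1126 = 1686$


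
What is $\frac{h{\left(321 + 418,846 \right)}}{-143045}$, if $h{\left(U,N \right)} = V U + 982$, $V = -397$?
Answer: $\frac{292401}{143045} \approx 2.0441$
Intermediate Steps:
$h{\left(U,N \right)} = 982 - 397 U$ ($h{\left(U,N \right)} = - 397 U + 982 = 982 - 397 U$)
$\frac{h{\left(321 + 418,846 \right)}}{-143045} = \frac{982 - 397 \left(321 + 418\right)}{-143045} = \left(982 - 293383\right) \left(- \frac{1}{143045}\right) = \left(-292401\right) \left(- \frac{1}{143045}\right) = \frac{292401}{143045}$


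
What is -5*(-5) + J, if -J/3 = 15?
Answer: -20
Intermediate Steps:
J = -45 (J = -3*15 = -45)
-5*(-5) + J = -5*(-5) - 45 = 25 - 45 = -20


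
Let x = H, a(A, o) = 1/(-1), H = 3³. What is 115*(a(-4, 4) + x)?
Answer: 2990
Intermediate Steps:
H = 27
a(A, o) = -1
x = 27
115*(a(-4, 4) + x) = 115*(-1 + 27) = 115*26 = 2990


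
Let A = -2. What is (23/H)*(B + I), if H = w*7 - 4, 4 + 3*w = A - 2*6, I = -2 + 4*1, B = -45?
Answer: 43/2 ≈ 21.500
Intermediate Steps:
I = 2 (I = -2 + 4 = 2)
w = -6 (w = -4/3 + (-2 - 2*6)/3 = -4/3 + (-2 - 12)/3 = -4/3 + (⅓)*(-14) = -4/3 - 14/3 = -6)
H = -46 (H = -6*7 - 4 = -42 - 4 = -46)
(23/H)*(B + I) = (23/(-46))*(-45 + 2) = (23*(-1/46))*(-43) = -½*(-43) = 43/2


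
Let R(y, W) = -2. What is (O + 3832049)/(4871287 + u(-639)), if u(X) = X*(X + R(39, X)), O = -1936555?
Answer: 947747/2640443 ≈ 0.35893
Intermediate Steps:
u(X) = X*(-2 + X) (u(X) = X*(X - 2) = X*(-2 + X))
(O + 3832049)/(4871287 + u(-639)) = (-1936555 + 3832049)/(4871287 - 639*(-2 - 639)) = 1895494/(4871287 - 639*(-641)) = 1895494/(4871287 + 409599) = 1895494/5280886 = 1895494*(1/5280886) = 947747/2640443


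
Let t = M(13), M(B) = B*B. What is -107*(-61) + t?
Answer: 6696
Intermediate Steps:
M(B) = B**2
t = 169 (t = 13**2 = 169)
-107*(-61) + t = -107*(-61) + 169 = 6527 + 169 = 6696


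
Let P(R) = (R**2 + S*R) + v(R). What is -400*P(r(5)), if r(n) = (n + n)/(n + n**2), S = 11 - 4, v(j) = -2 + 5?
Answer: -19600/9 ≈ -2177.8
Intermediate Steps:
v(j) = 3
S = 7
r(n) = 2*n/(n + n**2) (r(n) = (2*n)/(n + n**2) = 2*n/(n + n**2))
P(R) = 3 + R**2 + 7*R (P(R) = (R**2 + 7*R) + 3 = 3 + R**2 + 7*R)
-400*P(r(5)) = -400*(3 + (2/(1 + 5))**2 + 7*(2/(1 + 5))) = -400*(3 + (2/6)**2 + 7*(2/6)) = -400*(3 + (2*(1/6))**2 + 7*(2*(1/6))) = -400*(3 + (1/3)**2 + 7*(1/3)) = -400*(3 + 1/9 + 7/3) = -400*49/9 = -19600/9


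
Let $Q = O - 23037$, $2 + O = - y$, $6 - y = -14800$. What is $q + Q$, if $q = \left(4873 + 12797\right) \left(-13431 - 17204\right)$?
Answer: $-541358295$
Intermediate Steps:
$y = 14806$ ($y = 6 - -14800 = 6 + 14800 = 14806$)
$O = -14808$ ($O = -2 - 14806 = -14808$)
$q = -541320450$ ($q = 17670 \left(-30635\right) = -541320450$)
$Q = -37845$ ($Q = -14808 - 23037 = -37845$)
$q + Q = -541320450 - 37845 = -541358295$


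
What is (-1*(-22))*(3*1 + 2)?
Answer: 110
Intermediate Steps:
(-1*(-22))*(3*1 + 2) = 22*(3 + 2) = 22*5 = 110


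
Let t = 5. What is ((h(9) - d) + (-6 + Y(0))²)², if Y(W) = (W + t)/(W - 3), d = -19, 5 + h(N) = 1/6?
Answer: 1723969/324 ≈ 5320.9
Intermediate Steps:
h(N) = -29/6 (h(N) = -5 + 1/6 = -5 + ⅙ = -29/6)
Y(W) = (5 + W)/(-3 + W) (Y(W) = (W + 5)/(W - 3) = (5 + W)/(-3 + W))
((h(9) - d) + (-6 + Y(0))²)² = ((-29/6 - 1*(-19)) + (-6 + (5 + 0)/(-3 + 0))²)² = ((-29/6 + 19) + (-6 + 5/(-3))²)² = (85/6 + (-6 - ⅓*5)²)² = (85/6 + (-6 - 5/3)²)² = (85/6 + (-23/3)²)² = (85/6 + 529/9)² = (1313/18)² = 1723969/324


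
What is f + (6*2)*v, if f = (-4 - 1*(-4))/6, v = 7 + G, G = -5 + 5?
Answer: 84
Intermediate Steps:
G = 0
v = 7 (v = 7 + 0 = 7)
f = 0 (f = (-4 + 4)*(⅙) = 0*(⅙) = 0)
f + (6*2)*v = 0 + (6*2)*7 = 0 + 12*7 = 0 + 84 = 84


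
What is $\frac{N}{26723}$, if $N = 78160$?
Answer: $\frac{78160}{26723} \approx 2.9248$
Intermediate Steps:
$\frac{N}{26723} = \frac{78160}{26723}$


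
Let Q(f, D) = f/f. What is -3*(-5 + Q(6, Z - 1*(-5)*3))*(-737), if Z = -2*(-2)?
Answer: -8844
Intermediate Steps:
Z = 4
Q(f, D) = 1
-3*(-5 + Q(6, Z - 1*(-5)*3))*(-737) = -3*(-5 + 1)*(-737) = -3*(-4)*(-737) = 12*(-737) = -8844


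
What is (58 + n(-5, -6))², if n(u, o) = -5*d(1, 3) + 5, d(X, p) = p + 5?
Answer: 529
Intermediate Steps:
d(X, p) = 5 + p
n(u, o) = -35 (n(u, o) = -5*(5 + 3) + 5 = -5*8 + 5 = -40 + 5 = -35)
(58 + n(-5, -6))² = (58 - 35)² = 23² = 529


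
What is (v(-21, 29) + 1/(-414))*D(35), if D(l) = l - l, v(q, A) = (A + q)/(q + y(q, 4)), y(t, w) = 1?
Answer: 0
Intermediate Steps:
v(q, A) = (A + q)/(1 + q) (v(q, A) = (A + q)/(q + 1) = (A + q)/(1 + q))
D(l) = 0
(v(-21, 29) + 1/(-414))*D(35) = ((29 - 21)/(1 - 21) + 1/(-414))*0 = (8/(-20) - 1/414)*0 = (-1/20*8 - 1/414)*0 = (-⅖ - 1/414)*0 = -833/2070*0 = 0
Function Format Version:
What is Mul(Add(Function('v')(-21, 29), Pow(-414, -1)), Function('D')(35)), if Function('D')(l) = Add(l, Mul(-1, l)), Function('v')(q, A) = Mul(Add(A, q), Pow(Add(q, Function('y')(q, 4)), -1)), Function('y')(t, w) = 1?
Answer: 0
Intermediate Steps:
Function('v')(q, A) = Mul(Pow(Add(1, q), -1), Add(A, q)) (Function('v')(q, A) = Mul(Add(A, q), Pow(Add(q, 1), -1)) = Mul(Add(A, q), Pow(Add(1, q), -1)) = Mul(Pow(Add(1, q), -1), Add(A, q)))
Function('D')(l) = 0
Mul(Add(Function('v')(-21, 29), Pow(-414, -1)), Function('D')(35)) = Mul(Add(Mul(Pow(Add(1, -21), -1), Add(29, -21)), Pow(-414, -1)), 0) = Mul(Add(Mul(Pow(-20, -1), 8), Rational(-1, 414)), 0) = Mul(Add(Mul(Rational(-1, 20), 8), Rational(-1, 414)), 0) = Mul(Add(Rational(-2, 5), Rational(-1, 414)), 0) = Mul(Rational(-833, 2070), 0) = 0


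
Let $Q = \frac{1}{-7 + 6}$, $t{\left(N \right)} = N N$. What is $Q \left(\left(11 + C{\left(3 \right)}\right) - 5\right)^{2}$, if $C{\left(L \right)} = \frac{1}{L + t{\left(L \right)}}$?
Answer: $- \frac{5329}{144} \approx -37.007$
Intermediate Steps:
$t{\left(N \right)} = N^{2}$
$C{\left(L \right)} = \frac{1}{L + L^{2}}$
$Q = -1$ ($Q = \frac{1}{-1} = -1$)
$Q \left(\left(11 + C{\left(3 \right)}\right) - 5\right)^{2} = - \left(\left(11 + \frac{1}{3 \left(1 + 3\right)}\right) - 5\right)^{2} = - \left(\left(11 + \frac{1}{3 \cdot 4}\right) - 5\right)^{2} = - \left(\left(11 + \frac{1}{3} \cdot \frac{1}{4}\right) - 5\right)^{2} = - \left(\left(11 + \frac{1}{12}\right) - 5\right)^{2} = - \left(\frac{133}{12} - 5\right)^{2} = - \left(\frac{73}{12}\right)^{2} = \left(-1\right) \frac{5329}{144} = - \frac{5329}{144}$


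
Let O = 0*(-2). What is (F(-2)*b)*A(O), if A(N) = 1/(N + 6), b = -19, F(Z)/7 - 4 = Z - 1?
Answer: -133/6 ≈ -22.167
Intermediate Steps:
F(Z) = 21 + 7*Z (F(Z) = 28 + 7*(Z - 1) = 28 + 7*(-1 + Z) = 28 + (-7 + 7*Z) = 21 + 7*Z)
O = 0
A(N) = 1/(6 + N)
(F(-2)*b)*A(O) = ((21 + 7*(-2))*(-19))/(6 + 0) = ((21 - 14)*(-19))/6 = (7*(-19))*(⅙) = -133*⅙ = -133/6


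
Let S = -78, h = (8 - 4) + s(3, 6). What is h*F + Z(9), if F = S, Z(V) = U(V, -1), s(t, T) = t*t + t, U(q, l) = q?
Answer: -1239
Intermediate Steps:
s(t, T) = t + t² (s(t, T) = t² + t = t + t²)
Z(V) = V
h = 16 (h = (8 - 4) + 3*(1 + 3) = 4 + 3*4 = 4 + 12 = 16)
F = -78
h*F + Z(9) = 16*(-78) + 9 = -1248 + 9 = -1239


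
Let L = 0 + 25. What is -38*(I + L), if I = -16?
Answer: -342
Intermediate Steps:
L = 25
-38*(I + L) = -38*(-16 + 25) = -38*9 = -342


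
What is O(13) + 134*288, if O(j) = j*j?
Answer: 38761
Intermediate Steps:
O(j) = j²
O(13) + 134*288 = 13² + 134*288 = 169 + 38592 = 38761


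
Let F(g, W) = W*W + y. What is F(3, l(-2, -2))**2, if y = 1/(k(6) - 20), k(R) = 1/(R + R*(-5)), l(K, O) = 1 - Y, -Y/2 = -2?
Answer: 18533025/231361 ≈ 80.104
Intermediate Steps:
Y = 4 (Y = -2*(-2) = 4)
l(K, O) = -3 (l(K, O) = 1 - 1*4 = 1 - 4 = -3)
k(R) = -1/(4*R) (k(R) = 1/(R - 5*R) = 1/(-4*R) = -1/(4*R))
y = -24/481 (y = 1/(-1/4/6 - 20) = 1/(-1/4*1/6 - 20) = 1/(-1/24 - 20) = 1/(-481/24) = -24/481 ≈ -0.049896)
F(g, W) = -24/481 + W**2 (F(g, W) = W*W - 24/481 = W**2 - 24/481 = -24/481 + W**2)
F(3, l(-2, -2))**2 = (-24/481 + (-3)**2)**2 = (-24/481 + 9)**2 = (4305/481)**2 = 18533025/231361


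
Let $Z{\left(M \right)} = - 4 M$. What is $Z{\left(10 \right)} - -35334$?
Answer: $35294$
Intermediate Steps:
$Z{\left(10 \right)} - -35334 = \left(-4\right) 10 - -35334 = -40 + 35334 = 35294$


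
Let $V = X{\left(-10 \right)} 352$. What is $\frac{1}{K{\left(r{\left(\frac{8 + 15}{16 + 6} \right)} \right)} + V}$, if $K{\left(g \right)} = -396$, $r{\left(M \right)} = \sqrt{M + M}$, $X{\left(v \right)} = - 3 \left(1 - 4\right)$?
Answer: $\frac{1}{2772} \approx 0.00036075$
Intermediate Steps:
$X{\left(v \right)} = 9$ ($X{\left(v \right)} = \left(-3\right) \left(-3\right) = 9$)
$r{\left(M \right)} = \sqrt{2} \sqrt{M}$ ($r{\left(M \right)} = \sqrt{2 M} = \sqrt{2} \sqrt{M}$)
$V = 3168$ ($V = 9 \cdot 352 = 3168$)
$\frac{1}{K{\left(r{\left(\frac{8 + 15}{16 + 6} \right)} \right)} + V} = \frac{1}{-396 + 3168} = \frac{1}{2772}$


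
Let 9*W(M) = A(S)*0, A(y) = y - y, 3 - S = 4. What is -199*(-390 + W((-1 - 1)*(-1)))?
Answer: 77610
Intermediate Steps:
S = -1 (S = 3 - 1*4 = 3 - 4 = -1)
A(y) = 0
W(M) = 0 (W(M) = (0*0)/9 = (⅑)*0 = 0)
-199*(-390 + W((-1 - 1)*(-1))) = -199*(-390 + 0) = -199*(-390) = 77610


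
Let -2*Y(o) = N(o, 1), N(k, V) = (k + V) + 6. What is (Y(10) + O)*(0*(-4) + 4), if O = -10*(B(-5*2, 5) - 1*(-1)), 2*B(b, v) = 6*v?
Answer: -674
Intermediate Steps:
B(b, v) = 3*v (B(b, v) = (6*v)/2 = 3*v)
N(k, V) = 6 + V + k (N(k, V) = (V + k) + 6 = 6 + V + k)
Y(o) = -7/2 - o/2 (Y(o) = -(6 + 1 + o)/2 = -(7 + o)/2 = -7/2 - o/2)
O = -160 (O = -10*(3*5 - 1*(-1)) = -10*(15 + 1) = -10*16 = -160)
(Y(10) + O)*(0*(-4) + 4) = ((-7/2 - ½*10) - 160)*(0*(-4) + 4) = ((-7/2 - 5) - 160)*(0 + 4) = (-17/2 - 160)*4 = -337/2*4 = -674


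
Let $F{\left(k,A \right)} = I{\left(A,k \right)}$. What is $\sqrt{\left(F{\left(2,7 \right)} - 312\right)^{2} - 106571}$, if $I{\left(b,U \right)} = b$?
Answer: $i \sqrt{13546} \approx 116.39 i$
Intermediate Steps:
$F{\left(k,A \right)} = A$
$\sqrt{\left(F{\left(2,7 \right)} - 312\right)^{2} - 106571} = \sqrt{\left(7 - 312\right)^{2} - 106571} = \sqrt{\left(-305\right)^{2} - 106571} = \sqrt{93025 - 106571} = \sqrt{-13546} = i \sqrt{13546}$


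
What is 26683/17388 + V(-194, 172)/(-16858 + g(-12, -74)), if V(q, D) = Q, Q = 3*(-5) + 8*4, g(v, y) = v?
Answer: 32131901/20952540 ≈ 1.5336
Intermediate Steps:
Q = 17 (Q = -15 + 32 = 17)
V(q, D) = 17
26683/17388 + V(-194, 172)/(-16858 + g(-12, -74)) = 26683/17388 + 17/(-16858 - 12) = 26683*(1/17388) + 17/(-16870) = 26683/17388 + 17*(-1/16870) = 26683/17388 - 17/16870 = 32131901/20952540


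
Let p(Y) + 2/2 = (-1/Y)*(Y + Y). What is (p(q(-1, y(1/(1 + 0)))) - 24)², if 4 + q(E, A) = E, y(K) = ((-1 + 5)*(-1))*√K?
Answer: 729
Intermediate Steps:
y(K) = -4*√K (y(K) = (4*(-1))*√K = -4*√K)
q(E, A) = -4 + E
p(Y) = -3 (p(Y) = -1 + (-1/Y)*(Y + Y) = -1 + (-1/Y)*(2*Y) = -1 - 2 = -3)
(p(q(-1, y(1/(1 + 0)))) - 24)² = (-3 - 24)² = (-27)² = 729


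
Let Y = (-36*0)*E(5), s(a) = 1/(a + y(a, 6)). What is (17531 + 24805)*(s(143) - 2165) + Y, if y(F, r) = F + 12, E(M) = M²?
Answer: -13656937392/149 ≈ -9.1657e+7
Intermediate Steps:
y(F, r) = 12 + F
s(a) = 1/(12 + 2*a) (s(a) = 1/(a + (12 + a)) = 1/(12 + 2*a))
Y = 0 (Y = -36*0*5² = 0*25 = 0)
(17531 + 24805)*(s(143) - 2165) + Y = (17531 + 24805)*(1/(2*(6 + 143)) - 2165) + 0 = 42336*((½)/149 - 2165) + 0 = 42336*((½)*(1/149) - 2165) + 0 = 42336*(1/298 - 2165) + 0 = 42336*(-645169/298) + 0 = -13656937392/149 + 0 = -13656937392/149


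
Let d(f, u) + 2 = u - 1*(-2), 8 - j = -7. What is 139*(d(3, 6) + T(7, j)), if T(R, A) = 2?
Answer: 1112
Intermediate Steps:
j = 15 (j = 8 - 1*(-7) = 8 + 7 = 15)
d(f, u) = u (d(f, u) = -2 + (u - 1*(-2)) = -2 + (u + 2) = -2 + (2 + u) = u)
139*(d(3, 6) + T(7, j)) = 139*(6 + 2) = 139*8 = 1112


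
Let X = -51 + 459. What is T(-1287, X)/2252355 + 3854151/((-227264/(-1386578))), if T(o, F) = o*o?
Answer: 2006127984004812351/85313201120 ≈ 2.3515e+7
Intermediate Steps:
X = 408
T(o, F) = o²
T(-1287, X)/2252355 + 3854151/((-227264/(-1386578))) = (-1287)²/2252355 + 3854151/((-227264/(-1386578))) = 1656369*(1/2252355) + 3854151/((-227264*(-1/1386578))) = 552123/750785 + 3854151/(113632/693289) = 552123/750785 + 3854151*(693289/113632) = 552123/750785 + 2672040492639/113632 = 2006127984004812351/85313201120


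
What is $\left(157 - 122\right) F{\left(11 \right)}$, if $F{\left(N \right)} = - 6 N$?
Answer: $-2310$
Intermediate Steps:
$\left(157 - 122\right) F{\left(11 \right)} = \left(157 - 122\right) \left(\left(-6\right) 11\right) = 35 \left(-66\right) = -2310$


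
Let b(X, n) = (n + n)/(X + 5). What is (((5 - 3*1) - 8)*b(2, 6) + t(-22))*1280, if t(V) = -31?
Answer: -369920/7 ≈ -52846.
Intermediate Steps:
b(X, n) = 2*n/(5 + X) (b(X, n) = (2*n)/(5 + X) = 2*n/(5 + X))
(((5 - 3*1) - 8)*b(2, 6) + t(-22))*1280 = (((5 - 3*1) - 8)*(2*6/(5 + 2)) - 31)*1280 = (((5 - 3) - 8)*(2*6/7) - 31)*1280 = ((2 - 8)*(2*6*(⅐)) - 31)*1280 = (-6*12/7 - 31)*1280 = (-72/7 - 31)*1280 = -289/7*1280 = -369920/7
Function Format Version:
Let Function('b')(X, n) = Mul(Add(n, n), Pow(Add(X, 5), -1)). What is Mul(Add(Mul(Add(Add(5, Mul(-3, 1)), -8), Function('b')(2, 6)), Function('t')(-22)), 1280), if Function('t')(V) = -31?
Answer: Rational(-369920, 7) ≈ -52846.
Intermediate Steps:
Function('b')(X, n) = Mul(2, n, Pow(Add(5, X), -1)) (Function('b')(X, n) = Mul(Mul(2, n), Pow(Add(5, X), -1)) = Mul(2, n, Pow(Add(5, X), -1)))
Mul(Add(Mul(Add(Add(5, Mul(-3, 1)), -8), Function('b')(2, 6)), Function('t')(-22)), 1280) = Mul(Add(Mul(Add(Add(5, Mul(-3, 1)), -8), Mul(2, 6, Pow(Add(5, 2), -1))), -31), 1280) = Mul(Add(Mul(Add(Add(5, -3), -8), Mul(2, 6, Pow(7, -1))), -31), 1280) = Mul(Add(Mul(Add(2, -8), Mul(2, 6, Rational(1, 7))), -31), 1280) = Mul(Add(Mul(-6, Rational(12, 7)), -31), 1280) = Mul(Add(Rational(-72, 7), -31), 1280) = Mul(Rational(-289, 7), 1280) = Rational(-369920, 7)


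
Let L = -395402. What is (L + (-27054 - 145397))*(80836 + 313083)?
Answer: -223688085907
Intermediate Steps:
(L + (-27054 - 145397))*(80836 + 313083) = (-395402 + (-27054 - 145397))*(80836 + 313083) = (-395402 - 172451)*393919 = -567853*393919 = -223688085907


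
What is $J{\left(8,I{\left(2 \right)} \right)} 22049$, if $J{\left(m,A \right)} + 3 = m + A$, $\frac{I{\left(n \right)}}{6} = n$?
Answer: $374833$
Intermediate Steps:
$I{\left(n \right)} = 6 n$
$J{\left(m,A \right)} = -3 + A + m$ ($J{\left(m,A \right)} = -3 + \left(m + A\right) = -3 + \left(A + m\right) = -3 + A + m$)
$J{\left(8,I{\left(2 \right)} \right)} 22049 = \left(-3 + 6 \cdot 2 + 8\right) 22049 = \left(-3 + 12 + 8\right) 22049 = 17 \cdot 22049 = 374833$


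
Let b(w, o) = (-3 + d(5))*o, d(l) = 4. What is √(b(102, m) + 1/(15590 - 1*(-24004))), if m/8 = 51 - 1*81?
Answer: I*√376244321046/39594 ≈ 15.492*I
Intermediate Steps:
m = -240 (m = 8*(51 - 1*81) = 8*(51 - 81) = 8*(-30) = -240)
b(w, o) = o (b(w, o) = (-3 + 4)*o = 1*o = o)
√(b(102, m) + 1/(15590 - 1*(-24004))) = √(-240 + 1/(15590 - 1*(-24004))) = √(-240 + 1/(15590 + 24004)) = √(-240 + 1/39594) = √(-9502559/39594) = I*√376244321046/39594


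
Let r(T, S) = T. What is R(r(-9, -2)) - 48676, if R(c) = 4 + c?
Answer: -48681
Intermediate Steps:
R(r(-9, -2)) - 48676 = (4 - 9) - 48676 = -5 - 48676 = -48681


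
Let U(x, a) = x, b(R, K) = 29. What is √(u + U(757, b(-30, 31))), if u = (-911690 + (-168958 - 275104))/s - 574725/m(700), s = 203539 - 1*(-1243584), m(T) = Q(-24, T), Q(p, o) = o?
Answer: 3*I*√2963156094293255/20259722 ≈ 8.0606*I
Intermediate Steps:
m(T) = T
s = 1447123 (s = 203539 + 1243584 = 1447123)
u = -33305871703/40519444 (u = (-911690 + (-168958 - 275104))/1447123 - 574725/700 = (-911690 - 444062)*(1/1447123) - 574725*1/700 = -1355752*1/1447123 - 22989/28 = -1355752/1447123 - 22989/28 = -33305871703/40519444 ≈ -821.97)
√(u + U(757, b(-30, 31))) = √(-33305871703/40519444 + 757) = √(-2632652595/40519444) = 3*I*√2963156094293255/20259722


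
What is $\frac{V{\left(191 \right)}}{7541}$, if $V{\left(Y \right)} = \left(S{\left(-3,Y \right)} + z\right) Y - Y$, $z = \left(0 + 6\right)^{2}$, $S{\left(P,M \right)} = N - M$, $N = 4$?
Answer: $- \frac{29032}{7541} \approx -3.8499$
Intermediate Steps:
$S{\left(P,M \right)} = 4 - M$
$z = 36$ ($z = 6^{2} = 36$)
$V{\left(Y \right)} = - Y + Y \left(40 - Y\right)$ ($V{\left(Y \right)} = \left(\left(4 - Y\right) + 36\right) Y - Y = \left(40 - Y\right) Y - Y = Y \left(40 - Y\right) - Y = - Y + Y \left(40 - Y\right)$)
$\frac{V{\left(191 \right)}}{7541} = \frac{191 \left(39 - 191\right)}{7541} = 191 \left(39 - 191\right) \frac{1}{7541} = 191 \left(-152\right) \frac{1}{7541} = \left(-29032\right) \frac{1}{7541} = - \frac{29032}{7541}$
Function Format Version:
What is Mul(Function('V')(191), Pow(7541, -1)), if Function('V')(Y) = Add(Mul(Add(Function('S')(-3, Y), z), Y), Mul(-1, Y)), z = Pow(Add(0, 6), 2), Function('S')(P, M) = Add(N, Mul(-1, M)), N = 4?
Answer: Rational(-29032, 7541) ≈ -3.8499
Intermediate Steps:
Function('S')(P, M) = Add(4, Mul(-1, M))
z = 36 (z = Pow(6, 2) = 36)
Function('V')(Y) = Add(Mul(-1, Y), Mul(Y, Add(40, Mul(-1, Y)))) (Function('V')(Y) = Add(Mul(Add(Add(4, Mul(-1, Y)), 36), Y), Mul(-1, Y)) = Add(Mul(Add(40, Mul(-1, Y)), Y), Mul(-1, Y)) = Add(Mul(Y, Add(40, Mul(-1, Y))), Mul(-1, Y)) = Add(Mul(-1, Y), Mul(Y, Add(40, Mul(-1, Y)))))
Mul(Function('V')(191), Pow(7541, -1)) = Mul(Mul(191, Add(39, Mul(-1, 191))), Pow(7541, -1)) = Mul(Mul(191, Add(39, -191)), Rational(1, 7541)) = Mul(Mul(191, -152), Rational(1, 7541)) = Mul(-29032, Rational(1, 7541)) = Rational(-29032, 7541)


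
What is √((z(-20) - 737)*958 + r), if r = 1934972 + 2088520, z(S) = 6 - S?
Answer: √3342354 ≈ 1828.2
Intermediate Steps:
r = 4023492
√((z(-20) - 737)*958 + r) = √(((6 - 1*(-20)) - 737)*958 + 4023492) = √(((6 + 20) - 737)*958 + 4023492) = √((26 - 737)*958 + 4023492) = √(-711*958 + 4023492) = √(-681138 + 4023492) = √3342354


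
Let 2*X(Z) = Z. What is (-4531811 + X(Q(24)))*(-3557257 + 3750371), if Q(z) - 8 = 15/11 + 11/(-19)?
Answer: -182907457957234/209 ≈ -8.7516e+11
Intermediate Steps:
Q(z) = 1836/209 (Q(z) = 8 + (15/11 + 11/(-19)) = 8 + (15*(1/11) + 11*(-1/19)) = 8 + (15/11 - 11/19) = 8 + 164/209 = 1836/209)
X(Z) = Z/2
(-4531811 + X(Q(24)))*(-3557257 + 3750371) = (-4531811 + (½)*(1836/209))*(-3557257 + 3750371) = (-4531811 + 918/209)*193114 = -947147581/209*193114 = -182907457957234/209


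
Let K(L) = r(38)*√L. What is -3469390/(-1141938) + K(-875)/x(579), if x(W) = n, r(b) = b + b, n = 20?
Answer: 1734695/570969 + 19*I*√35 ≈ 3.0382 + 112.41*I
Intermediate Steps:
r(b) = 2*b
K(L) = 76*√L (K(L) = (2*38)*√L = 76*√L)
x(W) = 20
-3469390/(-1141938) + K(-875)/x(579) = -3469390/(-1141938) + (76*√(-875))/20 = -3469390*(-1/1141938) + (76*(5*I*√35))*(1/20) = 1734695/570969 + (380*I*√35)*(1/20) = 1734695/570969 + 19*I*√35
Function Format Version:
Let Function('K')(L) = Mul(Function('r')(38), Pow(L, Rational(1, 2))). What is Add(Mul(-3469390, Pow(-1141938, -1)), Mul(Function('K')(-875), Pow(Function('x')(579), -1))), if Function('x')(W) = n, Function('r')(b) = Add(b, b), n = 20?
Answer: Add(Rational(1734695, 570969), Mul(19, I, Pow(35, Rational(1, 2)))) ≈ Add(3.0382, Mul(112.41, I))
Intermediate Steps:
Function('r')(b) = Mul(2, b)
Function('K')(L) = Mul(76, Pow(L, Rational(1, 2))) (Function('K')(L) = Mul(Mul(2, 38), Pow(L, Rational(1, 2))) = Mul(76, Pow(L, Rational(1, 2))))
Function('x')(W) = 20
Add(Mul(-3469390, Pow(-1141938, -1)), Mul(Function('K')(-875), Pow(Function('x')(579), -1))) = Add(Mul(-3469390, Pow(-1141938, -1)), Mul(Mul(76, Pow(-875, Rational(1, 2))), Pow(20, -1))) = Add(Mul(-3469390, Rational(-1, 1141938)), Mul(Mul(76, Mul(5, I, Pow(35, Rational(1, 2)))), Rational(1, 20))) = Add(Rational(1734695, 570969), Mul(Mul(380, I, Pow(35, Rational(1, 2))), Rational(1, 20))) = Add(Rational(1734695, 570969), Mul(19, I, Pow(35, Rational(1, 2))))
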